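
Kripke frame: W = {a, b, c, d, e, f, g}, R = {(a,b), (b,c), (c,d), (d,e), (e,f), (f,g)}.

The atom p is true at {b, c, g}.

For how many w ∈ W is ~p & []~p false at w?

a: ~p is T, []~p is F. ✗
b: ~p is F, []~p is F. ✗
c: ~p is F, []~p is T. ✗
d: ~p is T, []~p is T. ✓
e: ~p is T, []~p is T. ✓
f: ~p is T, []~p is F. ✗
g: ~p is F, []~p is T. ✗
Satisfying worlds: {d, e}.
So ~p & []~p fails at the other 5 worlds.

5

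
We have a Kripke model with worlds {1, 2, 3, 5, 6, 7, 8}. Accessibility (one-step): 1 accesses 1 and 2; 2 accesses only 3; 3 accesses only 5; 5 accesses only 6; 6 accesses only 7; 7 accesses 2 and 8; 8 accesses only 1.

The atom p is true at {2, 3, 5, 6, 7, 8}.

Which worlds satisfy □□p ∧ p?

{2, 3, 5, 6}

1: □□p is F, p is F. ✗
2: □□p is T, p is T. ✓
3: □□p is T, p is T. ✓
5: □□p is T, p is T. ✓
6: □□p is T, p is T. ✓
7: □□p is F, p is T. ✗
8: □□p is F, p is T. ✗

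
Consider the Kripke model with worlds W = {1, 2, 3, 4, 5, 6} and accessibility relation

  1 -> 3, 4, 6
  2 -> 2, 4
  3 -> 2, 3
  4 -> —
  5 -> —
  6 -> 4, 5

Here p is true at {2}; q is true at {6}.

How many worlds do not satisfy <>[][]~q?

1: successors {3, 4, 6}; [][]~q there: 3:T, 4:T, 6:T. ✓
2: successors {2, 4}; [][]~q there: 2:T, 4:T. ✓
3: successors {2, 3}; [][]~q there: 2:T, 3:T. ✓
4: no successors, so <>[][]~q fails. ✗
5: no successors, so <>[][]~q fails. ✗
6: successors {4, 5}; [][]~q there: 4:T, 5:T. ✓
Satisfying worlds: {1, 2, 3, 6}.
So <>[][]~q fails at the other 2 worlds.

2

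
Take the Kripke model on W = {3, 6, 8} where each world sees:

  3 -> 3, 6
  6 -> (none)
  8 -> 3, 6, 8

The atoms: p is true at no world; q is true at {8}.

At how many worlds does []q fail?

2

3: successors {3, 6}; q there: 3:F, 6:F. ✗
6: no successors, so []q holds vacuously. ✓
8: successors {3, 6, 8}; q there: 3:F, 6:F, 8:T. ✗
Satisfying worlds: {6}.
So []q fails at the other 2 worlds.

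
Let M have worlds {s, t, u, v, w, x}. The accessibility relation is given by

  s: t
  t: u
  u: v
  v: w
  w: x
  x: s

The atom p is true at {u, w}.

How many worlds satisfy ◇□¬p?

4

s: successors {t}; □¬p there: t:F. ✗
t: successors {u}; □¬p there: u:T. ✓
u: successors {v}; □¬p there: v:F. ✗
v: successors {w}; □¬p there: w:T. ✓
w: successors {x}; □¬p there: x:T. ✓
x: successors {s}; □¬p there: s:T. ✓
Satisfying worlds: {t, v, w, x}.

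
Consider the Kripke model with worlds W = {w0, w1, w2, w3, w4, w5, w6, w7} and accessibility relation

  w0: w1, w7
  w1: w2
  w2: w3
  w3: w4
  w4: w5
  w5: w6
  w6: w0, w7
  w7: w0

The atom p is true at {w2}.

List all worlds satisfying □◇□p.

{w7}

w0: successors {w1, w7}; ◇□p there: w1:F, w7:F. ✗
w1: successors {w2}; ◇□p there: w2:F. ✗
w2: successors {w3}; ◇□p there: w3:F. ✗
w3: successors {w4}; ◇□p there: w4:F. ✗
w4: successors {w5}; ◇□p there: w5:F. ✗
w5: successors {w6}; ◇□p there: w6:F. ✗
w6: successors {w0, w7}; ◇□p there: w0:T, w7:F. ✗
w7: successors {w0}; ◇□p there: w0:T. ✓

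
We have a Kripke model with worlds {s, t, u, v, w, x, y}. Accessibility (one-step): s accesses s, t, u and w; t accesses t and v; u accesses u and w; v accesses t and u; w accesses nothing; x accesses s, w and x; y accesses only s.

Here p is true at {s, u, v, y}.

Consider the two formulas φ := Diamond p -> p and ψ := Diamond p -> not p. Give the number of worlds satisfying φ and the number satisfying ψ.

5 and 3

For Diamond p -> p:
s: Diamond p is T, p is T. ✓
t: Diamond p is T, p is F. ✗
u: Diamond p is T, p is T. ✓
v: Diamond p is T, p is T. ✓
w: Diamond p is F, p is F. ✓
x: Diamond p is T, p is F. ✗
y: Diamond p is T, p is T. ✓
— 5 worlds.
For Diamond p -> not p:
s: Diamond p is T, not p is F. ✗
t: Diamond p is T, not p is T. ✓
u: Diamond p is T, not p is F. ✗
v: Diamond p is T, not p is F. ✗
w: Diamond p is F, not p is T. ✓
x: Diamond p is T, not p is T. ✓
y: Diamond p is T, not p is F. ✗
— 3 worlds.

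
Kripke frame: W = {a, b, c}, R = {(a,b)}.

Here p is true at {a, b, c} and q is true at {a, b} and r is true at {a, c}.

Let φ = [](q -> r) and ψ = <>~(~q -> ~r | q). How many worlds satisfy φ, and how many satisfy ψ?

2 and 0

For [](q -> r):
a: successors {b}; q -> r there: b:F. ✗
b: no successors, so [](q -> r) holds vacuously. ✓
c: no successors, so [](q -> r) holds vacuously. ✓
— 2 worlds.
For <>~(~q -> ~r | q):
a: successors {b}; ~(~q -> ~r | q) there: b:F. ✗
b: no successors, so <>~(~q -> ~r | q) fails. ✗
c: no successors, so <>~(~q -> ~r | q) fails. ✗
— 0 worlds.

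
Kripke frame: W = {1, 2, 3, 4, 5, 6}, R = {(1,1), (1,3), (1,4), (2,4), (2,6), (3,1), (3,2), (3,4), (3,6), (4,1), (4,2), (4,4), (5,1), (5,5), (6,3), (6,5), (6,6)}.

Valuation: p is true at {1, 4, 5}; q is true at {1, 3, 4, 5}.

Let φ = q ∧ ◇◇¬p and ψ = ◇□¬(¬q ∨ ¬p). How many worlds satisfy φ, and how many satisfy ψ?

For q ∧ ◇◇¬p:
1: q is T, ◇◇¬p is T. ✓
2: q is F, ◇◇¬p is T. ✗
3: q is T, ◇◇¬p is T. ✓
4: q is T, ◇◇¬p is T. ✓
5: q is T, ◇◇¬p is T. ✓
6: q is F, ◇◇¬p is T. ✗
— 4 worlds.
For ◇□¬(¬q ∨ ¬p):
1: successors {1, 3, 4}; □¬(¬q ∨ ¬p) there: 1:F, 3:F, 4:F. ✗
2: successors {4, 6}; □¬(¬q ∨ ¬p) there: 4:F, 6:F. ✗
3: successors {1, 2, 4, 6}; □¬(¬q ∨ ¬p) there: 1:F, 2:F, 4:F, 6:F. ✗
4: successors {1, 2, 4}; □¬(¬q ∨ ¬p) there: 1:F, 2:F, 4:F. ✗
5: successors {1, 5}; □¬(¬q ∨ ¬p) there: 1:F, 5:T. ✓
6: successors {3, 5, 6}; □¬(¬q ∨ ¬p) there: 3:F, 5:T, 6:F. ✓
— 2 worlds.

4 and 2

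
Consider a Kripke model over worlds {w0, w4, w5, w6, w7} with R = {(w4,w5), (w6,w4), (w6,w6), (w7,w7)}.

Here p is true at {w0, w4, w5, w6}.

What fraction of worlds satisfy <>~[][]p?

w0: no successors, so <>~[][]p fails. ✗
w4: successors {w5}; ~[][]p there: w5:F. ✗
w5: no successors, so <>~[][]p fails. ✗
w6: successors {w4, w6}; ~[][]p there: w4:F, w6:F. ✗
w7: successors {w7}; ~[][]p there: w7:T. ✓
That's 1 of 5 worlds, so 1/5.

1/5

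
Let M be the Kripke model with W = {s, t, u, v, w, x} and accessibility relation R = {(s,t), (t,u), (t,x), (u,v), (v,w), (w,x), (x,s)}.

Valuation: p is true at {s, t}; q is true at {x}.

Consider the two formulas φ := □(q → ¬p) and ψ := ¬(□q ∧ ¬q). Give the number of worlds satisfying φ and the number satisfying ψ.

6 and 5

For □(q → ¬p):
s: successors {t}; q → ¬p there: t:T. ✓
t: successors {u, x}; q → ¬p there: u:T, x:T. ✓
u: successors {v}; q → ¬p there: v:T. ✓
v: successors {w}; q → ¬p there: w:T. ✓
w: successors {x}; q → ¬p there: x:T. ✓
x: successors {s}; q → ¬p there: s:T. ✓
— 6 worlds.
For ¬(□q ∧ ¬q):
s: □q ∧ ¬q is F. ✓
t: □q ∧ ¬q is F. ✓
u: □q ∧ ¬q is F. ✓
v: □q ∧ ¬q is F. ✓
w: □q ∧ ¬q is T. ✗
x: □q ∧ ¬q is F. ✓
— 5 worlds.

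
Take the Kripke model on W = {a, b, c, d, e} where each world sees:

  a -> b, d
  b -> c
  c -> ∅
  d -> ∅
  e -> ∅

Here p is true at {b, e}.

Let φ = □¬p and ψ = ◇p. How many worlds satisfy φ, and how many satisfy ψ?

4 and 1

For □¬p:
a: successors {b, d}; ¬p there: b:F, d:T. ✗
b: successors {c}; ¬p there: c:T. ✓
c: no successors, so □¬p holds vacuously. ✓
d: no successors, so □¬p holds vacuously. ✓
e: no successors, so □¬p holds vacuously. ✓
— 4 worlds.
For ◇p:
a: successors {b, d}; p there: b:T, d:F. ✓
b: successors {c}; p there: c:F. ✗
c: no successors, so ◇p fails. ✗
d: no successors, so ◇p fails. ✗
e: no successors, so ◇p fails. ✗
— 1 world.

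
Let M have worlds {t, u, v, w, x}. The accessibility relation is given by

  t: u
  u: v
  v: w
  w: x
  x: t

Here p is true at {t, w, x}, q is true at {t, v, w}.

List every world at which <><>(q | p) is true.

t: successors {u}; <>(q | p) there: u:T. ✓
u: successors {v}; <>(q | p) there: v:T. ✓
v: successors {w}; <>(q | p) there: w:T. ✓
w: successors {x}; <>(q | p) there: x:T. ✓
x: successors {t}; <>(q | p) there: t:F. ✗

{t, u, v, w}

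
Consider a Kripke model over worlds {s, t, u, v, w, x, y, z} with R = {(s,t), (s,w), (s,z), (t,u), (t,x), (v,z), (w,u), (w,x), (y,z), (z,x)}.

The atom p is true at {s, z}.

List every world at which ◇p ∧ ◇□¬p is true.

s: ◇p is T, ◇□¬p is T. ✓
t: ◇p is F, ◇□¬p is T. ✗
u: ◇p is F, ◇□¬p is F. ✗
v: ◇p is T, ◇□¬p is T. ✓
w: ◇p is F, ◇□¬p is T. ✗
x: ◇p is F, ◇□¬p is F. ✗
y: ◇p is T, ◇□¬p is T. ✓
z: ◇p is F, ◇□¬p is T. ✗

{s, v, y}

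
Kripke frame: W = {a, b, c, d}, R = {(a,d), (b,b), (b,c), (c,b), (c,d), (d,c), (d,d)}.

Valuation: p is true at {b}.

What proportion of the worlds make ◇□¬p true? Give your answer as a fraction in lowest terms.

a: successors {d}; □¬p there: d:T. ✓
b: successors {b, c}; □¬p there: b:F, c:F. ✗
c: successors {b, d}; □¬p there: b:F, d:T. ✓
d: successors {c, d}; □¬p there: c:F, d:T. ✓
That's 3 of 4 worlds, so 3/4.

3/4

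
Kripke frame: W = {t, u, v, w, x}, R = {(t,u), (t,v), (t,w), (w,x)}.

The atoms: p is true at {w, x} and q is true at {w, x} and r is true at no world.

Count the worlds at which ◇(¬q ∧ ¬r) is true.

1

t: successors {u, v, w}; ¬q ∧ ¬r there: u:T, v:T, w:F. ✓
u: no successors, so ◇(¬q ∧ ¬r) fails. ✗
v: no successors, so ◇(¬q ∧ ¬r) fails. ✗
w: successors {x}; ¬q ∧ ¬r there: x:F. ✗
x: no successors, so ◇(¬q ∧ ¬r) fails. ✗
Satisfying worlds: {t}.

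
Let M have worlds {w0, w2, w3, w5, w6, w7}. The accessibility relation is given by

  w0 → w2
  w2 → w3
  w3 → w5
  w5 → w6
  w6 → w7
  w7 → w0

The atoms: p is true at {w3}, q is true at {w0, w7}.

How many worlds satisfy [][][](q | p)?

3

w0: successors {w2}; [][](q | p) there: w2:F. ✗
w2: successors {w3}; [][](q | p) there: w3:F. ✗
w3: successors {w5}; [][](q | p) there: w5:T. ✓
w5: successors {w6}; [][](q | p) there: w6:T. ✓
w6: successors {w7}; [][](q | p) there: w7:F. ✗
w7: successors {w0}; [][](q | p) there: w0:T. ✓
Satisfying worlds: {w3, w5, w7}.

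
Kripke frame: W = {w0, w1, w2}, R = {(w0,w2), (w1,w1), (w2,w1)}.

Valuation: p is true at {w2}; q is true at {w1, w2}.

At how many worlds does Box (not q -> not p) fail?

w0: successors {w2}; not q -> not p there: w2:T. ✓
w1: successors {w1}; not q -> not p there: w1:T. ✓
w2: successors {w1}; not q -> not p there: w1:T. ✓
Satisfying worlds: {w0, w1, w2}.
So Box (not q -> not p) fails at the other 0 worlds.

0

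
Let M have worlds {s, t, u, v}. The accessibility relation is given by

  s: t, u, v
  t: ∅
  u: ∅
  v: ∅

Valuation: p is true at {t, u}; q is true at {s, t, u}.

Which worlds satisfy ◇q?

{s}

s: successors {t, u, v}; q there: t:T, u:T, v:F. ✓
t: no successors, so ◇q fails. ✗
u: no successors, so ◇q fails. ✗
v: no successors, so ◇q fails. ✗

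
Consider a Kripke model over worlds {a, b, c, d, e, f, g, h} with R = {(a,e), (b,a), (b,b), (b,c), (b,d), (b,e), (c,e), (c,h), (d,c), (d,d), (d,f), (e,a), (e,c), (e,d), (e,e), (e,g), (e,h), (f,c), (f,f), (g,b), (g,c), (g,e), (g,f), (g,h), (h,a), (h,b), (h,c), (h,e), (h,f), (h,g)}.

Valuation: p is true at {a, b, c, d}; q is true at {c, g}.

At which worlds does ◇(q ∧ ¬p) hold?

{e, h}

a: successors {e}; q ∧ ¬p there: e:F. ✗
b: successors {a, b, c, d, e}; q ∧ ¬p there: a:F, b:F, c:F, d:F, e:F. ✗
c: successors {e, h}; q ∧ ¬p there: e:F, h:F. ✗
d: successors {c, d, f}; q ∧ ¬p there: c:F, d:F, f:F. ✗
e: successors {a, c, d, e, g, h}; q ∧ ¬p there: a:F, c:F, d:F, e:F, g:T, h:F. ✓
f: successors {c, f}; q ∧ ¬p there: c:F, f:F. ✗
g: successors {b, c, e, f, h}; q ∧ ¬p there: b:F, c:F, e:F, f:F, h:F. ✗
h: successors {a, b, c, e, f, g}; q ∧ ¬p there: a:F, b:F, c:F, e:F, f:F, g:T. ✓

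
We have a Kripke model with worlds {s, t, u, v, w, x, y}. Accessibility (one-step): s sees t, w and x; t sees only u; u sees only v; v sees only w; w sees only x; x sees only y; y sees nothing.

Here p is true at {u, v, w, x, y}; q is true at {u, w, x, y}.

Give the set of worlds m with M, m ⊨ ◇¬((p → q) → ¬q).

s: successors {t, w, x}; ¬((p → q) → ¬q) there: t:F, w:T, x:T. ✓
t: successors {u}; ¬((p → q) → ¬q) there: u:T. ✓
u: successors {v}; ¬((p → q) → ¬q) there: v:F. ✗
v: successors {w}; ¬((p → q) → ¬q) there: w:T. ✓
w: successors {x}; ¬((p → q) → ¬q) there: x:T. ✓
x: successors {y}; ¬((p → q) → ¬q) there: y:T. ✓
y: no successors, so ◇¬((p → q) → ¬q) fails. ✗

{s, t, v, w, x}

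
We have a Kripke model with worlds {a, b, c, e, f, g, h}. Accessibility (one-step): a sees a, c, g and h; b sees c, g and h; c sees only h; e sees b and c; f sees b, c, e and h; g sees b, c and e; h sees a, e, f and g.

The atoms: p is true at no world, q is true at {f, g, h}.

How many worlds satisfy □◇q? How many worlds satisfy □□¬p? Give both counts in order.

2 and 7

For □◇q:
a: successors {a, c, g, h}; ◇q there: a:T, c:T, g:F, h:T. ✗
b: successors {c, g, h}; ◇q there: c:T, g:F, h:T. ✗
c: successors {h}; ◇q there: h:T. ✓
e: successors {b, c}; ◇q there: b:T, c:T. ✓
f: successors {b, c, e, h}; ◇q there: b:T, c:T, e:F, h:T. ✗
g: successors {b, c, e}; ◇q there: b:T, c:T, e:F. ✗
h: successors {a, e, f, g}; ◇q there: a:T, e:F, f:T, g:F. ✗
— 2 worlds.
For □□¬p:
a: successors {a, c, g, h}; □¬p there: a:T, c:T, g:T, h:T. ✓
b: successors {c, g, h}; □¬p there: c:T, g:T, h:T. ✓
c: successors {h}; □¬p there: h:T. ✓
e: successors {b, c}; □¬p there: b:T, c:T. ✓
f: successors {b, c, e, h}; □¬p there: b:T, c:T, e:T, h:T. ✓
g: successors {b, c, e}; □¬p there: b:T, c:T, e:T. ✓
h: successors {a, e, f, g}; □¬p there: a:T, e:T, f:T, g:T. ✓
— 7 worlds.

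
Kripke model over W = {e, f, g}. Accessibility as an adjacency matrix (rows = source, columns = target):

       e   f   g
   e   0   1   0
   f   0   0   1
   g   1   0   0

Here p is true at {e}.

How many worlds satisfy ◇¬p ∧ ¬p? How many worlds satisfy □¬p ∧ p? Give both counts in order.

For ◇¬p ∧ ¬p:
e: ◇¬p is T, ¬p is F. ✗
f: ◇¬p is T, ¬p is T. ✓
g: ◇¬p is F, ¬p is T. ✗
— 1 world.
For □¬p ∧ p:
e: □¬p is T, p is T. ✓
f: □¬p is T, p is F. ✗
g: □¬p is F, p is F. ✗
— 1 world.

1 and 1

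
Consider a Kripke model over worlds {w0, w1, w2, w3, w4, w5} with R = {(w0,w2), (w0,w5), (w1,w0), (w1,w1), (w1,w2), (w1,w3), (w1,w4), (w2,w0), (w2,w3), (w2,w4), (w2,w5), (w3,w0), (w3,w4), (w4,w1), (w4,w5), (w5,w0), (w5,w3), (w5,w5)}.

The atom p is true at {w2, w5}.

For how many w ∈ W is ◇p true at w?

w0: successors {w2, w5}; p there: w2:T, w5:T. ✓
w1: successors {w0, w1, w2, w3, w4}; p there: w0:F, w1:F, w2:T, w3:F, w4:F. ✓
w2: successors {w0, w3, w4, w5}; p there: w0:F, w3:F, w4:F, w5:T. ✓
w3: successors {w0, w4}; p there: w0:F, w4:F. ✗
w4: successors {w1, w5}; p there: w1:F, w5:T. ✓
w5: successors {w0, w3, w5}; p there: w0:F, w3:F, w5:T. ✓
Satisfying worlds: {w0, w1, w2, w4, w5}.

5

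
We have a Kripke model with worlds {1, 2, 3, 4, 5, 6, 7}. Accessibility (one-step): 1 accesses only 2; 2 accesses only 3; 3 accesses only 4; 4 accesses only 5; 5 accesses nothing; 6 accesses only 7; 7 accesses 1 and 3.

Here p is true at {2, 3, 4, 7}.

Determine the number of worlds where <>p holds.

1: successors {2}; p there: 2:T. ✓
2: successors {3}; p there: 3:T. ✓
3: successors {4}; p there: 4:T. ✓
4: successors {5}; p there: 5:F. ✗
5: no successors, so <>p fails. ✗
6: successors {7}; p there: 7:T. ✓
7: successors {1, 3}; p there: 1:F, 3:T. ✓
Satisfying worlds: {1, 2, 3, 6, 7}.

5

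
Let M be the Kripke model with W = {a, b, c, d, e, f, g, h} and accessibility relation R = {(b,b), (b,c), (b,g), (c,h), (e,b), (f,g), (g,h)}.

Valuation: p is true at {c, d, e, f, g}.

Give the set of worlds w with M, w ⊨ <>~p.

a: no successors, so <>~p fails. ✗
b: successors {b, c, g}; ~p there: b:T, c:F, g:F. ✓
c: successors {h}; ~p there: h:T. ✓
d: no successors, so <>~p fails. ✗
e: successors {b}; ~p there: b:T. ✓
f: successors {g}; ~p there: g:F. ✗
g: successors {h}; ~p there: h:T. ✓
h: no successors, so <>~p fails. ✗

{b, c, e, g}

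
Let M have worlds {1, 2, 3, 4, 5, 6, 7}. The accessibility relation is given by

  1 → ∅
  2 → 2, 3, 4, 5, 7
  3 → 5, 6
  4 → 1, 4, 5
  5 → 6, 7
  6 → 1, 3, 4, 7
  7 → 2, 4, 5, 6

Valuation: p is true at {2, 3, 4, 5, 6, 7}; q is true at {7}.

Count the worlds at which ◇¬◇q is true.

1: no successors, so ◇¬◇q fails. ✗
2: successors {2, 3, 4, 5, 7}; ¬◇q there: 2:F, 3:T, 4:T, 5:F, 7:T. ✓
3: successors {5, 6}; ¬◇q there: 5:F, 6:F. ✗
4: successors {1, 4, 5}; ¬◇q there: 1:T, 4:T, 5:F. ✓
5: successors {6, 7}; ¬◇q there: 6:F, 7:T. ✓
6: successors {1, 3, 4, 7}; ¬◇q there: 1:T, 3:T, 4:T, 7:T. ✓
7: successors {2, 4, 5, 6}; ¬◇q there: 2:F, 4:T, 5:F, 6:F. ✓
Satisfying worlds: {2, 4, 5, 6, 7}.

5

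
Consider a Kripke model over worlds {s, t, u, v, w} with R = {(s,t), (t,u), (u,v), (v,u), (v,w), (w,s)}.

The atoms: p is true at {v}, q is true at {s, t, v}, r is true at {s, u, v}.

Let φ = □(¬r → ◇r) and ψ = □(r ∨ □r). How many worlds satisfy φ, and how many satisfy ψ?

For □(¬r → ◇r):
s: successors {t}; ¬r → ◇r there: t:T. ✓
t: successors {u}; ¬r → ◇r there: u:T. ✓
u: successors {v}; ¬r → ◇r there: v:T. ✓
v: successors {u, w}; ¬r → ◇r there: u:T, w:T. ✓
w: successors {s}; ¬r → ◇r there: s:T. ✓
— 5 worlds.
For □(r ∨ □r):
s: successors {t}; r ∨ □r there: t:T. ✓
t: successors {u}; r ∨ □r there: u:T. ✓
u: successors {v}; r ∨ □r there: v:T. ✓
v: successors {u, w}; r ∨ □r there: u:T, w:T. ✓
w: successors {s}; r ∨ □r there: s:T. ✓
— 5 worlds.

5 and 5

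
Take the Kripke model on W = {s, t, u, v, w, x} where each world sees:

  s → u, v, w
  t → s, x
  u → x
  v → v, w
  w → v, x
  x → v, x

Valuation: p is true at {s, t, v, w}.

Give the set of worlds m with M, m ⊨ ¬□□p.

{s, t, u, v, w, x}

s: □□p is F. ✓
t: □□p is F. ✓
u: □□p is F. ✓
v: □□p is F. ✓
w: □□p is F. ✓
x: □□p is F. ✓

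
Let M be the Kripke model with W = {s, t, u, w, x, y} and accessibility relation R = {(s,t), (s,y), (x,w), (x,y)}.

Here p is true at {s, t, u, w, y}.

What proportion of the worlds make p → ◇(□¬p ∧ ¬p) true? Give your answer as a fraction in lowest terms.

1/6

s: p is T, ◇(□¬p ∧ ¬p) is F. ✗
t: p is T, ◇(□¬p ∧ ¬p) is F. ✗
u: p is T, ◇(□¬p ∧ ¬p) is F. ✗
w: p is T, ◇(□¬p ∧ ¬p) is F. ✗
x: p is F, ◇(□¬p ∧ ¬p) is F. ✓
y: p is T, ◇(□¬p ∧ ¬p) is F. ✗
That's 1 of 6 worlds, so 1/6.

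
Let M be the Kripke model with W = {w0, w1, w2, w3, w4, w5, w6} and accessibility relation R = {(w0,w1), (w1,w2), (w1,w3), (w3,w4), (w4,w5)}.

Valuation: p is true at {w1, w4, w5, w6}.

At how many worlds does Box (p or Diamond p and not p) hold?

6

w0: successors {w1}; p or Diamond p and not p there: w1:T. ✓
w1: successors {w2, w3}; p or Diamond p and not p there: w2:F, w3:T. ✗
w2: no successors, so Box (p or Diamond p and not p) holds vacuously. ✓
w3: successors {w4}; p or Diamond p and not p there: w4:T. ✓
w4: successors {w5}; p or Diamond p and not p there: w5:T. ✓
w5: no successors, so Box (p or Diamond p and not p) holds vacuously. ✓
w6: no successors, so Box (p or Diamond p and not p) holds vacuously. ✓
Satisfying worlds: {w0, w2, w3, w4, w5, w6}.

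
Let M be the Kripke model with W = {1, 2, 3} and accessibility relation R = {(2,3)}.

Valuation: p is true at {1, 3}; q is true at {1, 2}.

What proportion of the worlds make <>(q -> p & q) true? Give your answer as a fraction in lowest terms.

1: no successors, so <>(q -> p & q) fails. ✗
2: successors {3}; q -> p & q there: 3:T. ✓
3: no successors, so <>(q -> p & q) fails. ✗
That's 1 of 3 worlds, so 1/3.

1/3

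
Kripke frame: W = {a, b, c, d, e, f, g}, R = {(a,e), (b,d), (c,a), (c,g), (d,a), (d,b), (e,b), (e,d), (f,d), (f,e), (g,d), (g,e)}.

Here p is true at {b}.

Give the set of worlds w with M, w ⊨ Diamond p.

{d, e}

a: successors {e}; p there: e:F. ✗
b: successors {d}; p there: d:F. ✗
c: successors {a, g}; p there: a:F, g:F. ✗
d: successors {a, b}; p there: a:F, b:T. ✓
e: successors {b, d}; p there: b:T, d:F. ✓
f: successors {d, e}; p there: d:F, e:F. ✗
g: successors {d, e}; p there: d:F, e:F. ✗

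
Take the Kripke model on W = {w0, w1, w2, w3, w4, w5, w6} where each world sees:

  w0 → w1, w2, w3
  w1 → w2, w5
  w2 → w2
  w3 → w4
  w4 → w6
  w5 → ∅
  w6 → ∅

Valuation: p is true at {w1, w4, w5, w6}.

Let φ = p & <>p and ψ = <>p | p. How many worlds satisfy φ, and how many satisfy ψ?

2 and 6

For p & <>p:
w0: p is F, <>p is T. ✗
w1: p is T, <>p is T. ✓
w2: p is F, <>p is F. ✗
w3: p is F, <>p is T. ✗
w4: p is T, <>p is T. ✓
w5: p is T, <>p is F. ✗
w6: p is T, <>p is F. ✗
— 2 worlds.
For <>p | p:
w0: <>p is T, p is F. ✓
w1: <>p is T, p is T. ✓
w2: <>p is F, p is F. ✗
w3: <>p is T, p is F. ✓
w4: <>p is T, p is T. ✓
w5: <>p is F, p is T. ✓
w6: <>p is F, p is T. ✓
— 6 worlds.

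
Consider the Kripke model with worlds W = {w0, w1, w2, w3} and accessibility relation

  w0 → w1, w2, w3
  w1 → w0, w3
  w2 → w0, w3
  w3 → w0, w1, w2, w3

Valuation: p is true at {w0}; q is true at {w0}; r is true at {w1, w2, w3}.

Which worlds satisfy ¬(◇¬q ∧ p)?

w0: ◇¬q ∧ p is T. ✗
w1: ◇¬q ∧ p is F. ✓
w2: ◇¬q ∧ p is F. ✓
w3: ◇¬q ∧ p is F. ✓

{w1, w2, w3}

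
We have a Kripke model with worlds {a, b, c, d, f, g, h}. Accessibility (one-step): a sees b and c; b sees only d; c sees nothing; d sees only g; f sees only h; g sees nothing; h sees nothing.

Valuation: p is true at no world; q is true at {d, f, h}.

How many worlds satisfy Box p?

a: successors {b, c}; p there: b:F, c:F. ✗
b: successors {d}; p there: d:F. ✗
c: no successors, so Box p holds vacuously. ✓
d: successors {g}; p there: g:F. ✗
f: successors {h}; p there: h:F. ✗
g: no successors, so Box p holds vacuously. ✓
h: no successors, so Box p holds vacuously. ✓
Satisfying worlds: {c, g, h}.

3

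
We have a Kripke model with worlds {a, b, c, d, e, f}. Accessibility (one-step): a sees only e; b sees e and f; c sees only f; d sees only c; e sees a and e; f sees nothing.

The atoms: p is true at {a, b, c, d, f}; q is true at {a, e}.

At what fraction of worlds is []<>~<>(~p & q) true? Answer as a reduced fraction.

1/3

a: successors {e}; <>~<>(~p & q) there: e:F. ✗
b: successors {e, f}; <>~<>(~p & q) there: e:F, f:F. ✗
c: successors {f}; <>~<>(~p & q) there: f:F. ✗
d: successors {c}; <>~<>(~p & q) there: c:T. ✓
e: successors {a, e}; <>~<>(~p & q) there: a:F, e:F. ✗
f: no successors, so []<>~<>(~p & q) holds vacuously. ✓
That's 2 of 6 worlds, so 2/6 = 1/3.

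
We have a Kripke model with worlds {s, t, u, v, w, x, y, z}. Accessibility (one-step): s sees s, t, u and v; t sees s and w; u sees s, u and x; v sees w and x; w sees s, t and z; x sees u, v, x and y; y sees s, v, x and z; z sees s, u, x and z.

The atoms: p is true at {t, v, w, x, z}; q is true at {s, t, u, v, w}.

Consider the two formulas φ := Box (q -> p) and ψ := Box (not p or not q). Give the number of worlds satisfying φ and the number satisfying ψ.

For Box (q -> p):
s: successors {s, t, u, v}; q -> p there: s:F, t:T, u:F, v:T. ✗
t: successors {s, w}; q -> p there: s:F, w:T. ✗
u: successors {s, u, x}; q -> p there: s:F, u:F, x:T. ✗
v: successors {w, x}; q -> p there: w:T, x:T. ✓
w: successors {s, t, z}; q -> p there: s:F, t:T, z:T. ✗
x: successors {u, v, x, y}; q -> p there: u:F, v:T, x:T, y:T. ✗
y: successors {s, v, x, z}; q -> p there: s:F, v:T, x:T, z:T. ✗
z: successors {s, u, x, z}; q -> p there: s:F, u:F, x:T, z:T. ✗
— 1 world.
For Box (not p or not q):
s: successors {s, t, u, v}; not p or not q there: s:T, t:F, u:T, v:F. ✗
t: successors {s, w}; not p or not q there: s:T, w:F. ✗
u: successors {s, u, x}; not p or not q there: s:T, u:T, x:T. ✓
v: successors {w, x}; not p or not q there: w:F, x:T. ✗
w: successors {s, t, z}; not p or not q there: s:T, t:F, z:T. ✗
x: successors {u, v, x, y}; not p or not q there: u:T, v:F, x:T, y:T. ✗
y: successors {s, v, x, z}; not p or not q there: s:T, v:F, x:T, z:T. ✗
z: successors {s, u, x, z}; not p or not q there: s:T, u:T, x:T, z:T. ✓
— 2 worlds.

1 and 2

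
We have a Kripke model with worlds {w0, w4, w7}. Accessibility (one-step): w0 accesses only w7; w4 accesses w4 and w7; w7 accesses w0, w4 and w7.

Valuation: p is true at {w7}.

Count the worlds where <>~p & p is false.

w0: <>~p is F, p is F. ✗
w4: <>~p is T, p is F. ✗
w7: <>~p is T, p is T. ✓
Satisfying worlds: {w7}.
So <>~p & p fails at the other 2 worlds.

2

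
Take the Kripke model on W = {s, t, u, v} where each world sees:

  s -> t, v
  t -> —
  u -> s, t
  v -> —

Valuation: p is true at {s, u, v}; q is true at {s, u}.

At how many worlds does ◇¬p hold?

2

s: successors {t, v}; ¬p there: t:T, v:F. ✓
t: no successors, so ◇¬p fails. ✗
u: successors {s, t}; ¬p there: s:F, t:T. ✓
v: no successors, so ◇¬p fails. ✗
Satisfying worlds: {s, u}.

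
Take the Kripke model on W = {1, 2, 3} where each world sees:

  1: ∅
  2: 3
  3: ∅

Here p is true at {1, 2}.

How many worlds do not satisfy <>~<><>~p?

1: no successors, so <>~<><>~p fails. ✗
2: successors {3}; ~<><>~p there: 3:T. ✓
3: no successors, so <>~<><>~p fails. ✗
Satisfying worlds: {2}.
So <>~<><>~p fails at the other 2 worlds.

2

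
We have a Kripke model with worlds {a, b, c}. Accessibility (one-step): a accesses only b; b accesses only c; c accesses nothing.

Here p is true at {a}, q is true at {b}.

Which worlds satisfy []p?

{c}

a: successors {b}; p there: b:F. ✗
b: successors {c}; p there: c:F. ✗
c: no successors, so []p holds vacuously. ✓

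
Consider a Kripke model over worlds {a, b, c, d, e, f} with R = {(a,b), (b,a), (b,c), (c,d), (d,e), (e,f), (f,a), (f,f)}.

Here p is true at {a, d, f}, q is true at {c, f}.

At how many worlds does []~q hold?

a: successors {b}; ~q there: b:T. ✓
b: successors {a, c}; ~q there: a:T, c:F. ✗
c: successors {d}; ~q there: d:T. ✓
d: successors {e}; ~q there: e:T. ✓
e: successors {f}; ~q there: f:F. ✗
f: successors {a, f}; ~q there: a:T, f:F. ✗
Satisfying worlds: {a, c, d}.

3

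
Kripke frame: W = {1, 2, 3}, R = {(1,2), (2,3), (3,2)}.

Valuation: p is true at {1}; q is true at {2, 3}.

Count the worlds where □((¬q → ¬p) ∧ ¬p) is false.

1: successors {2}; (¬q → ¬p) ∧ ¬p there: 2:T. ✓
2: successors {3}; (¬q → ¬p) ∧ ¬p there: 3:T. ✓
3: successors {2}; (¬q → ¬p) ∧ ¬p there: 2:T. ✓
Satisfying worlds: {1, 2, 3}.
So □((¬q → ¬p) ∧ ¬p) fails at the other 0 worlds.

0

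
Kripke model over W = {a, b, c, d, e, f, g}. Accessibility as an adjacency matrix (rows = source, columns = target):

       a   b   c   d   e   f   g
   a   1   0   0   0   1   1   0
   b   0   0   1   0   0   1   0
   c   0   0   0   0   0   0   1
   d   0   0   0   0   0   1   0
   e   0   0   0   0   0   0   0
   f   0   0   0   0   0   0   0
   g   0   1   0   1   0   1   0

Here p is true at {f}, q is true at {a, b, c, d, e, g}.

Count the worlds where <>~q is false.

3

a: successors {a, e, f}; ~q there: a:F, e:F, f:T. ✓
b: successors {c, f}; ~q there: c:F, f:T. ✓
c: successors {g}; ~q there: g:F. ✗
d: successors {f}; ~q there: f:T. ✓
e: no successors, so <>~q fails. ✗
f: no successors, so <>~q fails. ✗
g: successors {b, d, f}; ~q there: b:F, d:F, f:T. ✓
Satisfying worlds: {a, b, d, g}.
So <>~q fails at the other 3 worlds.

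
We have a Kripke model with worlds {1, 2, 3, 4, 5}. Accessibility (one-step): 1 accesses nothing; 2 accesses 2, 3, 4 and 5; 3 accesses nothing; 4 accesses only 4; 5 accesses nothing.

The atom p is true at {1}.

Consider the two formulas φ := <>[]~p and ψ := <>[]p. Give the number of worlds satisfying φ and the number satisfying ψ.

2 and 1

For <>[]~p:
1: no successors, so <>[]~p fails. ✗
2: successors {2, 3, 4, 5}; []~p there: 2:T, 3:T, 4:T, 5:T. ✓
3: no successors, so <>[]~p fails. ✗
4: successors {4}; []~p there: 4:T. ✓
5: no successors, so <>[]~p fails. ✗
— 2 worlds.
For <>[]p:
1: no successors, so <>[]p fails. ✗
2: successors {2, 3, 4, 5}; []p there: 2:F, 3:T, 4:F, 5:T. ✓
3: no successors, so <>[]p fails. ✗
4: successors {4}; []p there: 4:F. ✗
5: no successors, so <>[]p fails. ✗
— 1 world.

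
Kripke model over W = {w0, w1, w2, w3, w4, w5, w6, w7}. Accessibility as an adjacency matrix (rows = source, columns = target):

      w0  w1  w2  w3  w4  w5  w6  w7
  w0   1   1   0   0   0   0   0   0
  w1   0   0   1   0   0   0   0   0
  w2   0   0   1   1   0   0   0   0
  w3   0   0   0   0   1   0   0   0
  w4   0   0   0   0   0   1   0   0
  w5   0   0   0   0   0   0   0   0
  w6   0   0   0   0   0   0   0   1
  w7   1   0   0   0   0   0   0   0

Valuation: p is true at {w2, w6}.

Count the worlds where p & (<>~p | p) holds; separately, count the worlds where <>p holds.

For p & (<>~p | p):
w0: p is F, <>~p | p is T. ✗
w1: p is F, <>~p | p is F. ✗
w2: p is T, <>~p | p is T. ✓
w3: p is F, <>~p | p is T. ✗
w4: p is F, <>~p | p is T. ✗
w5: p is F, <>~p | p is F. ✗
w6: p is T, <>~p | p is T. ✓
w7: p is F, <>~p | p is T. ✗
— 2 worlds.
For <>p:
w0: successors {w0, w1}; p there: w0:F, w1:F. ✗
w1: successors {w2}; p there: w2:T. ✓
w2: successors {w2, w3}; p there: w2:T, w3:F. ✓
w3: successors {w4}; p there: w4:F. ✗
w4: successors {w5}; p there: w5:F. ✗
w5: no successors, so <>p fails. ✗
w6: successors {w7}; p there: w7:F. ✗
w7: successors {w0}; p there: w0:F. ✗
— 2 worlds.

2 and 2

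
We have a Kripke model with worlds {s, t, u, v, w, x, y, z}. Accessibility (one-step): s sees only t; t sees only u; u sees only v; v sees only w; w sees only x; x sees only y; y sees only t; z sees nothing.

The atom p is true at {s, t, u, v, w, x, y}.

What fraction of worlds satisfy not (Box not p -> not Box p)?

s: Box not p -> not Box p is T. ✗
t: Box not p -> not Box p is T. ✗
u: Box not p -> not Box p is T. ✗
v: Box not p -> not Box p is T. ✗
w: Box not p -> not Box p is T. ✗
x: Box not p -> not Box p is T. ✗
y: Box not p -> not Box p is T. ✗
z: Box not p -> not Box p is F. ✓
That's 1 of 8 worlds, so 1/8.

1/8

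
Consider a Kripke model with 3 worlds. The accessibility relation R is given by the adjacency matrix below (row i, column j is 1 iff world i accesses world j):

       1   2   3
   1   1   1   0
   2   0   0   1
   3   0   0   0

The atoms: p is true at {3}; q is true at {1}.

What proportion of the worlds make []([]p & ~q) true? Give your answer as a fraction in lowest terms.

2/3

1: successors {1, 2}; []p & ~q there: 1:F, 2:T. ✗
2: successors {3}; []p & ~q there: 3:T. ✓
3: no successors, so []([]p & ~q) holds vacuously. ✓
That's 2 of 3 worlds, so 2/3.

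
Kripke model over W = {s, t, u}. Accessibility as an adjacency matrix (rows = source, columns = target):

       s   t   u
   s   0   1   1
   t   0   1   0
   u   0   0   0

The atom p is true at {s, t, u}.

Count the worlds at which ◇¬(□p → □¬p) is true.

s: successors {t, u}; ¬(□p → □¬p) there: t:T, u:F. ✓
t: successors {t}; ¬(□p → □¬p) there: t:T. ✓
u: no successors, so ◇¬(□p → □¬p) fails. ✗
Satisfying worlds: {s, t}.

2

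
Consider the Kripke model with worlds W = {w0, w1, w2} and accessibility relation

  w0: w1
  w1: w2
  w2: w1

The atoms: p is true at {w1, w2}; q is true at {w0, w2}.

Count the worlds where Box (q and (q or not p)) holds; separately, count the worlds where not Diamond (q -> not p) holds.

For Box (q and (q or not p)):
w0: successors {w1}; q and (q or not p) there: w1:F. ✗
w1: successors {w2}; q and (q or not p) there: w2:T. ✓
w2: successors {w1}; q and (q or not p) there: w1:F. ✗
— 1 world.
For not Diamond (q -> not p):
w0: Diamond (q -> not p) is T. ✗
w1: Diamond (q -> not p) is F. ✓
w2: Diamond (q -> not p) is T. ✗
— 1 world.

1 and 1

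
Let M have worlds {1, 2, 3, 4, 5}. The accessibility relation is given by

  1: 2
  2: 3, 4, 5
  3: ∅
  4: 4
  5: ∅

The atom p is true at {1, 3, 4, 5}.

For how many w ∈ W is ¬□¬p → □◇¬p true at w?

1: ¬□¬p is F, □◇¬p is F. ✓
2: ¬□¬p is T, □◇¬p is F. ✗
3: ¬□¬p is F, □◇¬p is T. ✓
4: ¬□¬p is T, □◇¬p is F. ✗
5: ¬□¬p is F, □◇¬p is T. ✓
Satisfying worlds: {1, 3, 5}.

3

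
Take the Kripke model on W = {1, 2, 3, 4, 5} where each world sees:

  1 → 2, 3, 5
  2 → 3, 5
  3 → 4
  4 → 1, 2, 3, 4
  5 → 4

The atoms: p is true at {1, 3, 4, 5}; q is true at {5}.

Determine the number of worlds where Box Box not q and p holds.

1: Box Box not q is F, p is T. ✗
2: Box Box not q is T, p is F. ✗
3: Box Box not q is T, p is T. ✓
4: Box Box not q is F, p is T. ✗
5: Box Box not q is T, p is T. ✓
Satisfying worlds: {3, 5}.

2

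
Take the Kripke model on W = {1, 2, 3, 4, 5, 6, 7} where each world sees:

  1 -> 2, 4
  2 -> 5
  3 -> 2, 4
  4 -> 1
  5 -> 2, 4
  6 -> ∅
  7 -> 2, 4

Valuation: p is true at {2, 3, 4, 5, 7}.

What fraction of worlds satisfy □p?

6/7

1: successors {2, 4}; p there: 2:T, 4:T. ✓
2: successors {5}; p there: 5:T. ✓
3: successors {2, 4}; p there: 2:T, 4:T. ✓
4: successors {1}; p there: 1:F. ✗
5: successors {2, 4}; p there: 2:T, 4:T. ✓
6: no successors, so □p holds vacuously. ✓
7: successors {2, 4}; p there: 2:T, 4:T. ✓
That's 6 of 7 worlds, so 6/7.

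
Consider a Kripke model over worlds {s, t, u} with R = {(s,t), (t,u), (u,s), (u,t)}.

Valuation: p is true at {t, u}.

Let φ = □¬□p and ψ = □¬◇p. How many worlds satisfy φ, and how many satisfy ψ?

1 and 0

For □¬□p:
s: successors {t}; ¬□p there: t:F. ✗
t: successors {u}; ¬□p there: u:T. ✓
u: successors {s, t}; ¬□p there: s:F, t:F. ✗
— 1 world.
For □¬◇p:
s: successors {t}; ¬◇p there: t:F. ✗
t: successors {u}; ¬◇p there: u:F. ✗
u: successors {s, t}; ¬◇p there: s:F, t:F. ✗
— 0 worlds.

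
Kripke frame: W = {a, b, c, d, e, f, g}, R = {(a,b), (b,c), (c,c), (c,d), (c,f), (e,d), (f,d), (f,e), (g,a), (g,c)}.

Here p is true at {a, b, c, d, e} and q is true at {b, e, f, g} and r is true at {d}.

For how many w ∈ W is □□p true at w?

4

a: successors {b}; □p there: b:T. ✓
b: successors {c}; □p there: c:F. ✗
c: successors {c, d, f}; □p there: c:F, d:T, f:T. ✗
d: no successors, so □□p holds vacuously. ✓
e: successors {d}; □p there: d:T. ✓
f: successors {d, e}; □p there: d:T, e:T. ✓
g: successors {a, c}; □p there: a:T, c:F. ✗
Satisfying worlds: {a, d, e, f}.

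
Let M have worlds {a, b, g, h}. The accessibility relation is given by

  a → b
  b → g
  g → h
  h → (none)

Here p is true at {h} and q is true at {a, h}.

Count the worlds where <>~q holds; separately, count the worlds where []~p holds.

2 and 3

For <>~q:
a: successors {b}; ~q there: b:T. ✓
b: successors {g}; ~q there: g:T. ✓
g: successors {h}; ~q there: h:F. ✗
h: no successors, so <>~q fails. ✗
— 2 worlds.
For []~p:
a: successors {b}; ~p there: b:T. ✓
b: successors {g}; ~p there: g:T. ✓
g: successors {h}; ~p there: h:F. ✗
h: no successors, so []~p holds vacuously. ✓
— 3 worlds.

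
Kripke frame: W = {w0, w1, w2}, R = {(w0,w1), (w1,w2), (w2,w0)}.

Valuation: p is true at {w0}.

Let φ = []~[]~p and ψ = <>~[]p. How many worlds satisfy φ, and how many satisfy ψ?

1 and 2

For []~[]~p:
w0: successors {w1}; ~[]~p there: w1:F. ✗
w1: successors {w2}; ~[]~p there: w2:T. ✓
w2: successors {w0}; ~[]~p there: w0:F. ✗
— 1 world.
For <>~[]p:
w0: successors {w1}; ~[]p there: w1:T. ✓
w1: successors {w2}; ~[]p there: w2:F. ✗
w2: successors {w0}; ~[]p there: w0:T. ✓
— 2 worlds.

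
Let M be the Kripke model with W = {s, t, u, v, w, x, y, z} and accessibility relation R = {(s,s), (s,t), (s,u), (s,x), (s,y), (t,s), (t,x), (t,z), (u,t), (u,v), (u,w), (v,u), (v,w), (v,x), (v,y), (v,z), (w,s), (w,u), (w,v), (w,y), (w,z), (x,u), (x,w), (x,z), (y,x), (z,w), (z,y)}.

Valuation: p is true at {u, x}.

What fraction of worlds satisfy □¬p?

s: successors {s, t, u, x, y}; ¬p there: s:T, t:T, u:F, x:F, y:T. ✗
t: successors {s, x, z}; ¬p there: s:T, x:F, z:T. ✗
u: successors {t, v, w}; ¬p there: t:T, v:T, w:T. ✓
v: successors {u, w, x, y, z}; ¬p there: u:F, w:T, x:F, y:T, z:T. ✗
w: successors {s, u, v, y, z}; ¬p there: s:T, u:F, v:T, y:T, z:T. ✗
x: successors {u, w, z}; ¬p there: u:F, w:T, z:T. ✗
y: successors {x}; ¬p there: x:F. ✗
z: successors {w, y}; ¬p there: w:T, y:T. ✓
That's 2 of 8 worlds, so 2/8 = 1/4.

1/4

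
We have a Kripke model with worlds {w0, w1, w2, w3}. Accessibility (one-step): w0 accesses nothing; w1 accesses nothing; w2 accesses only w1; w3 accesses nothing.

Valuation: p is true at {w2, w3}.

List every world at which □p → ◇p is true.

{w2}

w0: □p is T, ◇p is F. ✗
w1: □p is T, ◇p is F. ✗
w2: □p is F, ◇p is F. ✓
w3: □p is T, ◇p is F. ✗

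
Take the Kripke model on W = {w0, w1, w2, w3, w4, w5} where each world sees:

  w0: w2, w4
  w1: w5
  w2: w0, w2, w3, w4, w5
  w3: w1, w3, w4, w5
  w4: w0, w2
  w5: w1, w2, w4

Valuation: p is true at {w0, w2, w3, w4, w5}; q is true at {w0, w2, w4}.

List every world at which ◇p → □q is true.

{w0, w4}

w0: ◇p is T, □q is T. ✓
w1: ◇p is T, □q is F. ✗
w2: ◇p is T, □q is F. ✗
w3: ◇p is T, □q is F. ✗
w4: ◇p is T, □q is T. ✓
w5: ◇p is T, □q is F. ✗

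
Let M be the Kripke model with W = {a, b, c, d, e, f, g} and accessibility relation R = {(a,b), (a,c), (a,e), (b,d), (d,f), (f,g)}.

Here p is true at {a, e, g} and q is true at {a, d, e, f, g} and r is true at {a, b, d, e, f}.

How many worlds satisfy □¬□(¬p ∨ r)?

a: successors {b, c, e}; ¬□(¬p ∨ r) there: b:F, c:F, e:F. ✗
b: successors {d}; ¬□(¬p ∨ r) there: d:F. ✗
c: no successors, so □¬□(¬p ∨ r) holds vacuously. ✓
d: successors {f}; ¬□(¬p ∨ r) there: f:T. ✓
e: no successors, so □¬□(¬p ∨ r) holds vacuously. ✓
f: successors {g}; ¬□(¬p ∨ r) there: g:F. ✗
g: no successors, so □¬□(¬p ∨ r) holds vacuously. ✓
Satisfying worlds: {c, d, e, g}.

4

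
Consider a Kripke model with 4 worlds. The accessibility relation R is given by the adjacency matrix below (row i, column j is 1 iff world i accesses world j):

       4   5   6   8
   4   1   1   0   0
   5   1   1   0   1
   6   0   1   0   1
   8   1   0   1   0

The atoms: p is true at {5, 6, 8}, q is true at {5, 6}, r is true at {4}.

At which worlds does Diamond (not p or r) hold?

4: successors {4, 5}; not p or r there: 4:T, 5:F. ✓
5: successors {4, 5, 8}; not p or r there: 4:T, 5:F, 8:F. ✓
6: successors {5, 8}; not p or r there: 5:F, 8:F. ✗
8: successors {4, 6}; not p or r there: 4:T, 6:F. ✓

{4, 5, 8}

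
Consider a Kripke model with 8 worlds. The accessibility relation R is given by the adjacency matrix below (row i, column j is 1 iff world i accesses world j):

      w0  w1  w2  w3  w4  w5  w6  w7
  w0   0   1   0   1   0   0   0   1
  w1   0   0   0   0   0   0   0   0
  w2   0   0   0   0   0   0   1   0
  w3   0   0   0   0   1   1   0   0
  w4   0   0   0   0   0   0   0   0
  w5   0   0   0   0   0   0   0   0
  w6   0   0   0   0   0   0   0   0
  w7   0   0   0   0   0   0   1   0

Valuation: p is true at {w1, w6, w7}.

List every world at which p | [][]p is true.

{w1, w2, w3, w4, w5, w6, w7}

w0: p is F, [][]p is F. ✗
w1: p is T, [][]p is T. ✓
w2: p is F, [][]p is T. ✓
w3: p is F, [][]p is T. ✓
w4: p is F, [][]p is T. ✓
w5: p is F, [][]p is T. ✓
w6: p is T, [][]p is T. ✓
w7: p is T, [][]p is T. ✓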